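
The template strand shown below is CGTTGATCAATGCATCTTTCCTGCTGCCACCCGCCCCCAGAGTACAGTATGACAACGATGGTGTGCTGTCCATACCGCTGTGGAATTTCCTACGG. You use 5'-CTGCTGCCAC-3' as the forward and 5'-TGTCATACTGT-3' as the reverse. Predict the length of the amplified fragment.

34 bp

Forward primer CTGCTGCCAC is found on the top strand at positions 21–30.
Taking the reverse complement of TGTCATACTGT gives ACAGTATGACA, found at positions 44–54 on the template; the primer anneals here to the top strand with its 3' end pointing upstream.
The product runs from position 21 to position 54, so its length is 54 − 21 + 1 = 34 bp.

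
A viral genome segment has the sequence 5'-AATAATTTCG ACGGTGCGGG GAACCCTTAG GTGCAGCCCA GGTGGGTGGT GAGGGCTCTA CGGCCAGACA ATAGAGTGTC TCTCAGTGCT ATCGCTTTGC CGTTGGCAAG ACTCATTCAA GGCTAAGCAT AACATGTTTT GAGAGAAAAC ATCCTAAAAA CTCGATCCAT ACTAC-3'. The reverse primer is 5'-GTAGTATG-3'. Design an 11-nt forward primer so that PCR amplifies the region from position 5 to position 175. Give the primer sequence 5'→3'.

5'-ATTTCGACGGT-3'

The reverse primer's reverse complement CATACTAC matches the template at positions 168–175; the product starts at position 5.
The forward primer is identical to the top strand over positions 5–15: ATTTCGACGGT.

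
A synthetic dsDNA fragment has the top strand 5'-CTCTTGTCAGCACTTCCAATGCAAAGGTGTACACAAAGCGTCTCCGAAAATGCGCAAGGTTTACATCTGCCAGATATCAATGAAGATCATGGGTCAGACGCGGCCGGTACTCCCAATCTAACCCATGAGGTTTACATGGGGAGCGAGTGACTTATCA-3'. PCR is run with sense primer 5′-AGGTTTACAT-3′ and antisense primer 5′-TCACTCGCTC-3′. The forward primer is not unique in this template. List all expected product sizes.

The forward primer AGGTTTACAT matches the top strand at positions 57–66, 128–137.
The reverse primer's reverse complement is GAGCGAGTGA, matching at positions 141–150.
Each forward site pairs with the reverse site to give a product ending at position 150: sizes 94, 23 bp.

94 bp, 23 bp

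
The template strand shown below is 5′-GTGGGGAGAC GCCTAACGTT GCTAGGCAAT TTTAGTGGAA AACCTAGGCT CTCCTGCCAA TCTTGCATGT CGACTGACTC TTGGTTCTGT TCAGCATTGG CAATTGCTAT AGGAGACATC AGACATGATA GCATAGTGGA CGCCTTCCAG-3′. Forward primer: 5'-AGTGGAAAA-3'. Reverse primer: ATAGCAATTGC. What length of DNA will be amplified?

Forward primer AGTGGAAAA is found on the top strand at positions 34–42.
The reverse primer's reverse complement is GCAATTGCTAT, which matches the template at positions 100–110.
The product runs from position 34 to position 110, so its length is 110 − 34 + 1 = 77 bp.

77 bp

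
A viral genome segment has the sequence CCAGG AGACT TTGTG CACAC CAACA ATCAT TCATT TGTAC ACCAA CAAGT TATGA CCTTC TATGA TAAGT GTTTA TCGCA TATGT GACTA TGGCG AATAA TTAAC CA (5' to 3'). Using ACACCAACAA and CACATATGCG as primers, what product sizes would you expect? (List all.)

70 bp, 48 bp

The forward primer ACACCAACAA matches the top strand at positions 17–26, 39–48.
The reverse primer's reverse complement is CGCATATGTG, matching at positions 77–86.
Each forward site pairs with the reverse site to give a product ending at position 86: sizes 70, 48 bp.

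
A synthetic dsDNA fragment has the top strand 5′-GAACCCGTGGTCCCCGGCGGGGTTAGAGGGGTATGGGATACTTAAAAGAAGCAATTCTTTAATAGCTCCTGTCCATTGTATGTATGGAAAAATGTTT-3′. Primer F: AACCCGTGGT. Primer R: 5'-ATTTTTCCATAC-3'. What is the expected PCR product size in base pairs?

Scanning the template, AACCCGTGGT occurs at positions 2–11; this primer anneals to the bottom strand there with its 3' end pointing downstream.
Taking the reverse complement of ATTTTTCCATAC gives GTATGGAAAAAT, found at positions 82–93 on the template; the primer anneals here to the top strand with its 3' end pointing upstream.
Amplicon spans positions 2–93: 92 bp.

92 bp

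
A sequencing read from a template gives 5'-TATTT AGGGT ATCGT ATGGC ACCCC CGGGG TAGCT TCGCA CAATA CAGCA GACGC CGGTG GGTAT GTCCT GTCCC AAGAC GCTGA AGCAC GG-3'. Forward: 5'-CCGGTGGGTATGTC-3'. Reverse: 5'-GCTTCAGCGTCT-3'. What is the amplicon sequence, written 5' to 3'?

5'-CCGGTGGGTATGTCCTGTCCCAAGACGCTGAAGC-3'

The forward primer matches the template at positions 55–68.
The reverse primer's reverse complement is AGACGCTGAAGC, which matches the template at positions 77–88.
The product is the template from position 55 through 88 (34 bp).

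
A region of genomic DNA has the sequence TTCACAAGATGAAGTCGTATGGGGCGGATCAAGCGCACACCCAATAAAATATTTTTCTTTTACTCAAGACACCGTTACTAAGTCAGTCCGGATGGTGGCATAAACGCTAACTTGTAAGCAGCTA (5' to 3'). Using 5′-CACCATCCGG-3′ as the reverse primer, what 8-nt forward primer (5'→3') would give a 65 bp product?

The reverse primer's reverse complement CCGGATGGTG matches the template at positions 88–97, so the product ends at position 97.
A 65 bp product then starts at position 97 − 65 + 1 = 33.
The forward primer is identical to the top strand there: GCGCACAC.

5'-GCGCACAC-3'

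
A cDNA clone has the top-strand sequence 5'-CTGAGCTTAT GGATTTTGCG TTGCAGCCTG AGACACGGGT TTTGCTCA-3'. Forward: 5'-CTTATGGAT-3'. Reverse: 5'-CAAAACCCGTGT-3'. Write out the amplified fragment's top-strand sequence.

The forward primer matches the template at positions 6–14.
Taking the reverse complement of CAAAACCCGTGT gives ACACGGGTTTTG, found at positions 33–44 on the template; the primer anneals here to the top strand with its 3' end pointing upstream.
The product is the template from position 6 through 44 (39 bp).

5'-CTTATGGATTTTGCGTTGCAGCCTGAGACACGGGTTTTG-3'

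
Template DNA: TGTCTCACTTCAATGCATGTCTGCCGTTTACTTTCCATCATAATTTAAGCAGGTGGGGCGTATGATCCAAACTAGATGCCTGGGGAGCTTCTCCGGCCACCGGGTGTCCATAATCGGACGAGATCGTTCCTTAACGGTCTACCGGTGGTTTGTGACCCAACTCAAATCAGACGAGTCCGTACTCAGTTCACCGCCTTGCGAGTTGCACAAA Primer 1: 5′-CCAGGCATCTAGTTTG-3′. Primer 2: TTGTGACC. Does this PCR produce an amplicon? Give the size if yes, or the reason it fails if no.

Primer 1 (CCAGGCATCTAGTTTG) has reverse complement CAAACTAGATGCCTGG, which matches the top strand at positions 68–83; primer 1 anneals to the top strand there with its 3' end pointing upstream toward position 68.
Primer 2 (TTGTGACC) matches the top strand directly at positions 150–157; it anneals to the bottom strand with its 3' end pointing downstream toward position 157.
The 3' ends diverge (primer 1 extends toward position 1, primer 2 toward position 211), so the primers never converge on a shared product.

No product — the primers' 3' ends point away from each other.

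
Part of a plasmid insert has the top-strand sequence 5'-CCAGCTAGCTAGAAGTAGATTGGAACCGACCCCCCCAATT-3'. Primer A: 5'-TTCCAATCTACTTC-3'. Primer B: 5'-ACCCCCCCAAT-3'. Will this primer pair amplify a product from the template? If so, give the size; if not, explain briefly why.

Primer A (TTCCAATCTACTTC) has reverse complement GAAGTAGATTGGAA, which matches the top strand at positions 12–25; primer A anneals to the top strand there with its 3' end pointing upstream toward position 12.
Primer B (ACCCCCCCAAT) matches the top strand directly at positions 29–39; it anneals to the bottom strand with its 3' end pointing downstream toward position 39.
The 3' ends diverge (primer A extends toward position 1, primer B toward position 40), so the primers never converge on a shared product.

No product — the primers' 3' ends point away from each other.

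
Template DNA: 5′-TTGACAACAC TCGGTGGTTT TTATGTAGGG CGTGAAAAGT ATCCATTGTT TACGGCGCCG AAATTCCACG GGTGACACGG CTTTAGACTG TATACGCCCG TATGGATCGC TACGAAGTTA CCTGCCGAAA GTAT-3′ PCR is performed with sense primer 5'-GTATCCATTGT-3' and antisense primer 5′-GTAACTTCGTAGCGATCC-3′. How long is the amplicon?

83 bp

The forward primer matches the template at positions 39–49.
Reverse complement of the reverse primer: GGATCGCTACGAAGTTAC. This occurs on the top strand at positions 104–121.
The product runs from position 39 to position 121, so its length is 121 − 39 + 1 = 83 bp.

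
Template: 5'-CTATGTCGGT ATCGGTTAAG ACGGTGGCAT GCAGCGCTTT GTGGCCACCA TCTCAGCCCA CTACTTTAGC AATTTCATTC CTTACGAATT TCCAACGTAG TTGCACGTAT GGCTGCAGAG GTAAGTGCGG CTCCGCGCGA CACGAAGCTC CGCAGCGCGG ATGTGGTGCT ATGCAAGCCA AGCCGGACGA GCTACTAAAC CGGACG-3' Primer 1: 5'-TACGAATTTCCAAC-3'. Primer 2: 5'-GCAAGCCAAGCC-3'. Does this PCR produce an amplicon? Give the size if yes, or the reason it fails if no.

No product — both primers anneal to the same strand and extend in the same direction.

Primer 1 (TACGAATTTCCAAC) matches the top strand at positions 83–96 (3' end points downstream).
Primer 2 (GCAAGCCAAGCC) also matches the top strand directly, at positions 173–184 — its reverse complement GGCTTGGCTTGC is not present.
Both primers anneal to the bottom strand with 3' ends pointing the same way, so neither can prime synthesis back toward the other.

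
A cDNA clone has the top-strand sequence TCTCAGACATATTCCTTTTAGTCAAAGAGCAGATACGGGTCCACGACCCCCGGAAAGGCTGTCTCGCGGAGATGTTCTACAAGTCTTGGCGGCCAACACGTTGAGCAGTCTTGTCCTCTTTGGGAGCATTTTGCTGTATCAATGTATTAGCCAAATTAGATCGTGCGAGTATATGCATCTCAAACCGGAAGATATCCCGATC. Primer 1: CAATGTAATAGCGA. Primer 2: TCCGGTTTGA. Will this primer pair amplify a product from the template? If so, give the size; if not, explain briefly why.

Primer 1 (CAATGTAATAGCGA) does not match the top strand, and its reverse complement TCGCTATTACATTG does not match either.
With no annealing site for primer 1, no amplification occurs.

No product — primer 1 has no binding site in the template.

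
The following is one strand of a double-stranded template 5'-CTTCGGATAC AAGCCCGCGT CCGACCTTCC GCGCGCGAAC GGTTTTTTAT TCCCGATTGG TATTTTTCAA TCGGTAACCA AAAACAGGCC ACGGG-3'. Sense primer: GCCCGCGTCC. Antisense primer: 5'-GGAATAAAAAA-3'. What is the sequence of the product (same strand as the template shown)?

5'-GCCCGCGTCCGACCTTCCGCGCGCGAACGGTTTTTTATTCC-3'

Scanning the template, GCCCGCGTCC occurs at positions 13–22; this primer anneals to the bottom strand there with its 3' end pointing downstream.
Taking the reverse complement of GGAATAAAAAA gives TTTTTTATTCC, found at positions 43–53 on the template; the primer anneals here to the top strand with its 3' end pointing upstream.
The product is the template from position 13 through 53 (41 bp).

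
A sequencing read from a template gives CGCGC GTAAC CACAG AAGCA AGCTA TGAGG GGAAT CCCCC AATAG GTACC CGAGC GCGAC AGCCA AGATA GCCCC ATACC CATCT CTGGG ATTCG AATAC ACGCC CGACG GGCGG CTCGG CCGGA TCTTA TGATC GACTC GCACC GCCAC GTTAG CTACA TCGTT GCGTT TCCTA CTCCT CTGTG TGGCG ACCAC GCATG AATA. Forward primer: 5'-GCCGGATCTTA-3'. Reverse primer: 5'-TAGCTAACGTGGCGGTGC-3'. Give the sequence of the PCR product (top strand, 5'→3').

5'-GCCGGATCTTATGATCGACTCGCACCGCCACGTTAGCTA-3'

Scanning the template, GCCGGATCTTA occurs at positions 120–130; this primer anneals to the bottom strand there with its 3' end pointing downstream.
Taking the reverse complement of TAGCTAACGTGGCGGTGC gives GCACCGCCACGTTAGCTA, found at positions 141–158 on the template; the primer anneals here to the top strand with its 3' end pointing upstream.
The product is the template from position 120 through 158 (39 bp).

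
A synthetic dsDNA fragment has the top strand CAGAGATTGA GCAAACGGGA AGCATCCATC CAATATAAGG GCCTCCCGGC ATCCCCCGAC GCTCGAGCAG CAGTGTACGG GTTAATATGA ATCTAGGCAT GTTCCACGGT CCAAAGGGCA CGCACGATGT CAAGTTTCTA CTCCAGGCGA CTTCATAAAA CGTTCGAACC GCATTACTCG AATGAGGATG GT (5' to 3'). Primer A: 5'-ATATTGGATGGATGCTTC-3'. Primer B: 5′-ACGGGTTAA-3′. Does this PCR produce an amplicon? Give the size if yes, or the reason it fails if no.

No product — the primers' 3' ends point away from each other.

Primer A (ATATTGGATGGATGCTTC) has reverse complement GAAGCATCCATCCAATAT, which matches the top strand at positions 19–36; primer A anneals to the top strand there with its 3' end pointing upstream toward position 19.
Primer B (ACGGGTTAA) matches the top strand directly at positions 77–85; it anneals to the bottom strand with its 3' end pointing downstream toward position 85.
The 3' ends diverge (primer A extends toward position 1, primer B toward position 192), so the primers never converge on a shared product.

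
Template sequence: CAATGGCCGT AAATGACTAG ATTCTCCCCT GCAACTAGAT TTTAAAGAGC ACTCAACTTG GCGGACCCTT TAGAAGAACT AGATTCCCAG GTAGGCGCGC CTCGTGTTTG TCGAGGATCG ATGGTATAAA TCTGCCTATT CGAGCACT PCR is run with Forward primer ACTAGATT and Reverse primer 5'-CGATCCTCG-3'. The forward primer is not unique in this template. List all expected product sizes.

The forward primer ACTAGATT matches the top strand at positions 16–23, 34–41, 78–85.
The reverse primer's reverse complement is CGAGGATCG, matching at positions 112–120.
Each forward site pairs with the reverse site to give a product ending at position 120: sizes 105, 87, 43 bp.

105 bp, 87 bp, 43 bp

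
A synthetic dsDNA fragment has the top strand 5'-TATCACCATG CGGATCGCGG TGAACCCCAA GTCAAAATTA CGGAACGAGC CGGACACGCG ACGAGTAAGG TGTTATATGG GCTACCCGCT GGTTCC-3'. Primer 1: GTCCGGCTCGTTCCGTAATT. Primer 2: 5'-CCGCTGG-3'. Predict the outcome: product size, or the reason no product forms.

Primer 1 (GTCCGGCTCGTTCCGTAATT) has reverse complement AATTACGGAACGAGCCGGAC, which matches the top strand at positions 36–55; primer 1 anneals to the top strand there with its 3' end pointing upstream toward position 36.
Primer 2 (CCGCTGG) matches the top strand directly at positions 86–92; it anneals to the bottom strand with its 3' end pointing downstream toward position 92.
The 3' ends diverge (primer 1 extends toward position 1, primer 2 toward position 96), so the primers never converge on a shared product.

No product — the primers' 3' ends point away from each other.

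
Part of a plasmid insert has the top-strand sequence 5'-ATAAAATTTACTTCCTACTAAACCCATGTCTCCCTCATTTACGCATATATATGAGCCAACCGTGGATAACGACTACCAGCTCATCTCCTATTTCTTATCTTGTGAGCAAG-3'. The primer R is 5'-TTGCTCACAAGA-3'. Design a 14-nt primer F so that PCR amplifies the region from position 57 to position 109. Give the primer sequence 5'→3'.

The reverse primer's reverse complement TCTTGTGAGCAA matches the template at positions 98–109; the product starts at position 57.
The forward primer is identical to the top strand over positions 57–70: CAACCGTGGATAAC.

5'-CAACCGTGGATAAC-3'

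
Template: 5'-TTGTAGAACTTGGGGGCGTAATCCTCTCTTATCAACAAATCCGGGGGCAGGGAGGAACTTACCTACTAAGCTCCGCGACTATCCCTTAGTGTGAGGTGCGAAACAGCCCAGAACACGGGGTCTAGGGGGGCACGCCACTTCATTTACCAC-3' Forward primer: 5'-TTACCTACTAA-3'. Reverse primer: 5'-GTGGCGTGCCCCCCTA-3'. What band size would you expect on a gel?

80 bp

Scanning the template, TTACCTACTAA occurs at positions 59–69; this primer anneals to the bottom strand there with its 3' end pointing downstream.
Reverse complement of the reverse primer: TAGGGGGGCACGCCAC. This occurs on the top strand at positions 123–138.
Product length = (reverse-primer end) − (forward-primer start) + 1 = 138 − 59 + 1 = 80 bp.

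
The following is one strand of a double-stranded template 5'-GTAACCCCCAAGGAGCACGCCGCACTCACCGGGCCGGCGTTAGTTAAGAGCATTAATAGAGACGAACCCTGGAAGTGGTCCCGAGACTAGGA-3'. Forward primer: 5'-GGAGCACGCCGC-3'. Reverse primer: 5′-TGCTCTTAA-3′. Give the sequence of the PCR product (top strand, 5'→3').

Forward primer GGAGCACGCCGC is found on the top strand at positions 12–23.
Taking the reverse complement of TGCTCTTAA gives TTAAGAGCA, found at positions 44–52 on the template; the primer anneals here to the top strand with its 3' end pointing upstream.
The product is the template from position 12 through 52 (41 bp).

5'-GGAGCACGCCGCACTCACCGGGCCGGCGTTAGTTAAGAGCA-3'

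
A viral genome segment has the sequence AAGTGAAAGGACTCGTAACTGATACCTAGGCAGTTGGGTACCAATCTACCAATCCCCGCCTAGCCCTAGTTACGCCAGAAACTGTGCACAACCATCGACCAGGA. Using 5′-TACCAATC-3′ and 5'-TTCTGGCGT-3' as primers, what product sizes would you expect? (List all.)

The forward primer TACCAATC matches the top strand at positions 39–46, 47–54.
The reverse primer's reverse complement is ACGCCAGAA, matching at positions 72–80.
Each forward site pairs with the reverse site to give a product ending at position 80: sizes 42, 34 bp.

42 bp, 34 bp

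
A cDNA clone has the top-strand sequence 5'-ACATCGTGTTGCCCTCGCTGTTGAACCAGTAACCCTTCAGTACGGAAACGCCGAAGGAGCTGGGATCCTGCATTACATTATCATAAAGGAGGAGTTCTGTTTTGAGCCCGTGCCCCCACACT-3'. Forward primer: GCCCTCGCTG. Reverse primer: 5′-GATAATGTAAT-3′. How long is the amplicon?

72 bp

Scanning the template, GCCCTCGCTG occurs at positions 11–20; this primer anneals to the bottom strand there with its 3' end pointing downstream.
Taking the reverse complement of GATAATGTAAT gives ATTACATTATC, found at positions 72–82 on the template; the primer anneals here to the top strand with its 3' end pointing upstream.
The product runs from position 11 to position 82, so its length is 82 − 11 + 1 = 72 bp.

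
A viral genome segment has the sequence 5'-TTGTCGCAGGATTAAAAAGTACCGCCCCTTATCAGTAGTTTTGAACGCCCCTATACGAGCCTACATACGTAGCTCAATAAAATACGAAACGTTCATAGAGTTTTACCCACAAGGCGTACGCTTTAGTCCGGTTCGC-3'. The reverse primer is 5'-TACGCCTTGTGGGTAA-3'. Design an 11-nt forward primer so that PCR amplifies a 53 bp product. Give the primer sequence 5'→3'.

5'-TACGTAGCTCA-3'

The reverse primer's reverse complement TTACCCACAAGGCGTA matches the template at positions 103–118, so the product ends at position 118.
A 53 bp product then starts at position 118 − 53 + 1 = 66.
The forward primer is identical to the top strand there: TACGTAGCTCA.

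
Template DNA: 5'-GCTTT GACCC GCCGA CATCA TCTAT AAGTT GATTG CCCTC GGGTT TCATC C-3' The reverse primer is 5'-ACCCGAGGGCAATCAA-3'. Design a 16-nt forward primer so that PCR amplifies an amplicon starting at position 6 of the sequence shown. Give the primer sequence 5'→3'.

5'-GACCCGCCGACATCAT-3'

The reverse primer's reverse complement TTGATTGCCCTCGGGT matches the template at positions 29–44; the product starts at position 6.
The forward primer is identical to the top strand over positions 6–21: GACCCGCCGACATCAT.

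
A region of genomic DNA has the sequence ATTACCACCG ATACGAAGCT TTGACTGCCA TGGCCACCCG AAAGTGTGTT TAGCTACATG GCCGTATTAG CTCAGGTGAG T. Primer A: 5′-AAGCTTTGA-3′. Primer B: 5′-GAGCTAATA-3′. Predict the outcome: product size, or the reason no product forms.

Primer A (AAGCTTTGA) matches the top strand at positions 16–24; it acts as a forward primer.
Primer B's reverse complement is TATTAGCTC, matching the top strand at positions 65–73; it acts as a reverse primer.
The 3' ends face each other across positions 16–73, giving a 58 bp product.

Yes — a 58 bp product.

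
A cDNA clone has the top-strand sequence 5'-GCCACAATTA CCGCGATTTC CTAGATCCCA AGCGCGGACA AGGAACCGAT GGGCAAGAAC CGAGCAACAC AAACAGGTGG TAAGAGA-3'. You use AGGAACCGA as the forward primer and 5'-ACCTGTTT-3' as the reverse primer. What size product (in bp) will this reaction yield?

Forward primer AGGAACCGA is found on the top strand at positions 41–49.
Reverse complement of the reverse primer: AAACAGGT. This occurs on the top strand at positions 71–78.
The product runs from position 41 to position 78, so its length is 78 − 41 + 1 = 38 bp.

38 bp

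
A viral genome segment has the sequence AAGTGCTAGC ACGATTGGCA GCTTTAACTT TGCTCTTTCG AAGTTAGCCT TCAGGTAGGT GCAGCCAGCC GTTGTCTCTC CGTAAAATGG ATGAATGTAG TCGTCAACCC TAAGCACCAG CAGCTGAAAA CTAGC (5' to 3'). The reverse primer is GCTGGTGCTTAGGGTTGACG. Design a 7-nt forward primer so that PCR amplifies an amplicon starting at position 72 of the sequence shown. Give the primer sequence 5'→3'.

5'-TTGTCTC-3'

The reverse primer's reverse complement CGTCAACCCTAAGCACCAGC matches the template at positions 102–121; the product starts at position 72.
The forward primer is identical to the top strand over positions 72–78: TTGTCTC.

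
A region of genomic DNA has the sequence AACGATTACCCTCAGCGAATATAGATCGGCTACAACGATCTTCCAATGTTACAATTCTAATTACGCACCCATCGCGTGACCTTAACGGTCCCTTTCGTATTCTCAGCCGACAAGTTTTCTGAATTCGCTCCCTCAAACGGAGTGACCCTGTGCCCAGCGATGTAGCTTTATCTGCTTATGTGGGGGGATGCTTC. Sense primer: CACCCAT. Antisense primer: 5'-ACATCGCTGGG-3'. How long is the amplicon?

98 bp

Forward primer CACCCAT is found on the top strand at positions 66–72.
Reverse complement of the reverse primer: CCCAGCGATGT. This occurs on the top strand at positions 153–163.
The product runs from position 66 to position 163, so its length is 163 − 66 + 1 = 98 bp.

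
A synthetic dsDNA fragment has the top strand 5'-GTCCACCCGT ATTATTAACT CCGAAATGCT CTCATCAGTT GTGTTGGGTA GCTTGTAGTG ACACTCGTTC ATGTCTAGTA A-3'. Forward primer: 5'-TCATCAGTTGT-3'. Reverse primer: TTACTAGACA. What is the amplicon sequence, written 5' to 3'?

Forward primer TCATCAGTTGT is found on the top strand at positions 32–42.
The reverse primer's reverse complement is TGTCTAGTAA, which matches the template at positions 72–81.
The product is the template from position 32 through 81 (50 bp).

5'-TCATCAGTTGTGTTGGGTAGCTTGTAGTGACACTCGTTCATGTCTAGTAA-3'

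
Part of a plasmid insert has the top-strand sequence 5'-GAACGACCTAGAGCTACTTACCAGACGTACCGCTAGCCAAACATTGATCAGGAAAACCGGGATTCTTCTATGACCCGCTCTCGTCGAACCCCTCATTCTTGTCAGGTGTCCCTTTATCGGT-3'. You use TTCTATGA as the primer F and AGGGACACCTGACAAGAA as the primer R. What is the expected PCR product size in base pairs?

The forward primer matches the template at positions 66–73.
Taking the reverse complement of AGGGACACCTGACAAGAA gives TTCTTGTCAGGTGTCCCT, found at positions 96–113 on the template; the primer anneals here to the top strand with its 3' end pointing upstream.
Amplicon spans positions 66–113: 48 bp.

48 bp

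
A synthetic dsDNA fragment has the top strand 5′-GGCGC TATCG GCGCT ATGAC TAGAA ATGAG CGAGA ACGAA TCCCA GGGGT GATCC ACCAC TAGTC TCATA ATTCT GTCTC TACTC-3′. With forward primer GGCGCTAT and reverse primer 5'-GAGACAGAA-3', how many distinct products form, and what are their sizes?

The forward primer GGCGCTAT matches the top strand at positions 1–8, 10–17.
The reverse primer's reverse complement is TTCTGTCTC, matching at positions 72–80.
Each forward site pairs with the reverse site to give a product ending at position 80: sizes 80, 71 bp.

Two products: 80 bp, 71 bp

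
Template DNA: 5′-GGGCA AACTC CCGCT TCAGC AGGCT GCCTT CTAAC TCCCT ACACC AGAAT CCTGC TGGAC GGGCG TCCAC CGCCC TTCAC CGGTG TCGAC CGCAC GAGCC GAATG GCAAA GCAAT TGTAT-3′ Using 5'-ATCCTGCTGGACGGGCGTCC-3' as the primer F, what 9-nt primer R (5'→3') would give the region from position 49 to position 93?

5'-GCGGTCGAC-3'

The product's 3' end on the top strand is position 93.
The reverse primer anneals to the top strand over positions 85–93, i.e. to GTCGACCGC.
Its sequence written 5'→3' is the reverse complement: GCGGTCGAC.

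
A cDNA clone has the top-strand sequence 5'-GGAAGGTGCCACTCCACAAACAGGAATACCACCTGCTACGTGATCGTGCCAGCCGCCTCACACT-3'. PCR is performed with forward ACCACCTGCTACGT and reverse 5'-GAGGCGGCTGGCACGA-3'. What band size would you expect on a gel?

32 bp

Forward primer ACCACCTGCTACGT is found on the top strand at positions 28–41.
Taking the reverse complement of GAGGCGGCTGGCACGA gives TCGTGCCAGCCGCCTC, found at positions 44–59 on the template; the primer anneals here to the top strand with its 3' end pointing upstream.
Product length = (reverse-primer end) − (forward-primer start) + 1 = 59 − 28 + 1 = 32 bp.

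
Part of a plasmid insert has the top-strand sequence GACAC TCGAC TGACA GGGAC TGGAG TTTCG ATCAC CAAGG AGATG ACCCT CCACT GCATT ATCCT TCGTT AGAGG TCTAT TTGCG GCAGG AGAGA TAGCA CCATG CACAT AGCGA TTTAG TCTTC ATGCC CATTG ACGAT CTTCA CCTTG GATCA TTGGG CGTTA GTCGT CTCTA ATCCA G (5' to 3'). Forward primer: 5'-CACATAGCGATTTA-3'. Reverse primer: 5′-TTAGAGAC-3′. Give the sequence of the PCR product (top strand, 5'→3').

The forward primer matches the template at positions 106–119.
Taking the reverse complement of TTAGAGAC gives GTCTCTAA, found at positions 169–176 on the template; the primer anneals here to the top strand with its 3' end pointing upstream.
The product is the template from position 106 through 176 (71 bp).

5'-CACATAGCGATTTAGTCTTCATGCCCATTGACGATCTTCACCTTGGATCATTGGGCGTTAGTCGTCTCTAA-3'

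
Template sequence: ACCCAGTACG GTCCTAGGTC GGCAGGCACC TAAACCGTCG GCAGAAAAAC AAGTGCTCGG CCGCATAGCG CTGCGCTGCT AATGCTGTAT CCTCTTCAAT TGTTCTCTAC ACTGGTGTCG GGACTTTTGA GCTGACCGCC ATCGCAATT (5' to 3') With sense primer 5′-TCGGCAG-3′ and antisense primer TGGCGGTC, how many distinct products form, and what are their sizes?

The forward primer TCGGCAG matches the top strand at positions 19–25, 38–44.
The reverse primer's reverse complement is GACCGCCA, matching at positions 134–141.
Each forward site pairs with the reverse site to give a product ending at position 141: sizes 123, 104 bp.

Two products: 123 bp, 104 bp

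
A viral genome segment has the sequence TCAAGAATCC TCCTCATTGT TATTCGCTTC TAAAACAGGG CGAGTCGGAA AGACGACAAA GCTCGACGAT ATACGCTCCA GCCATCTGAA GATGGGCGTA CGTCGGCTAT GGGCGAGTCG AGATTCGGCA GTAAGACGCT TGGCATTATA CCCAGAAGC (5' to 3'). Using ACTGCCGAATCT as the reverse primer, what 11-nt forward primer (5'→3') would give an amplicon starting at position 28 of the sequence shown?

The reverse primer's reverse complement AGATTCGGCAGT matches the template at positions 121–132; the product starts at position 28.
The forward primer is identical to the top strand over positions 28–38: TTCTAAAACAG.

5'-TTCTAAAACAG-3'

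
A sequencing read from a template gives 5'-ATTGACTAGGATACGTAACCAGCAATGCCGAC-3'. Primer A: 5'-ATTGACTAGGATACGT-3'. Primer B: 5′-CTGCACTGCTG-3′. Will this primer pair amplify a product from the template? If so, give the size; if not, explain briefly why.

Primer B (CTGCACTGCTG) does not match the top strand, and its reverse complement CAGCAGTGCAG does not match either.
With no annealing site for primer B, no amplification occurs.

No product — primer B has no binding site in the template.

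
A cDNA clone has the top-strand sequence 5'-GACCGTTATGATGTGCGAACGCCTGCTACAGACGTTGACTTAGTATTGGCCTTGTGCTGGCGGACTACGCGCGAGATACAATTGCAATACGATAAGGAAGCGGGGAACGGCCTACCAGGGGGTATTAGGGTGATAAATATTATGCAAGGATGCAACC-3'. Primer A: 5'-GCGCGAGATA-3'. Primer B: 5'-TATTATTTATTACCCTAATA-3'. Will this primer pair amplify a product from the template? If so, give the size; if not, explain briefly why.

No product — primer B has no binding site in the template.

Primer B (TATTATTTATTACCCTAATA) does not match the top strand, and its reverse complement TATTAGGGTAATAAATAATA does not match either.
With no annealing site for primer B, no amplification occurs.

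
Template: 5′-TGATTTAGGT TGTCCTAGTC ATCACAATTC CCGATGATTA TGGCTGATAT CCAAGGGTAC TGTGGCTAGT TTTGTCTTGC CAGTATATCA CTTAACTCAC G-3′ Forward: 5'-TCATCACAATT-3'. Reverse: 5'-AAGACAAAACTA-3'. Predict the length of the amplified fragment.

The forward primer matches the template at positions 19–29.
Reverse complement of the reverse primer: TAGTTTTGTCTT. This occurs on the top strand at positions 67–78.
Amplicon spans positions 19–78: 60 bp.

60 bp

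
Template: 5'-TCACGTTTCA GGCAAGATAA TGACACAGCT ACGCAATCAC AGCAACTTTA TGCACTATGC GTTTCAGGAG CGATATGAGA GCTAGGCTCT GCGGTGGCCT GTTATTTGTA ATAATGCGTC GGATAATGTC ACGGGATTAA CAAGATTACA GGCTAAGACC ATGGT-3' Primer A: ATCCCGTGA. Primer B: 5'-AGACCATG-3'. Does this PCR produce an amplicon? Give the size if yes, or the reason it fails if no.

Primer A (ATCCCGTGA) has reverse complement TCACGGGAT, which matches the top strand at positions 129–137; primer A anneals to the top strand there with its 3' end pointing upstream toward position 129.
Primer B (AGACCATG) matches the top strand directly at positions 156–163; it anneals to the bottom strand with its 3' end pointing downstream toward position 163.
The 3' ends diverge (primer A extends toward position 1, primer B toward position 165), so the primers never converge on a shared product.

No product — the primers' 3' ends point away from each other.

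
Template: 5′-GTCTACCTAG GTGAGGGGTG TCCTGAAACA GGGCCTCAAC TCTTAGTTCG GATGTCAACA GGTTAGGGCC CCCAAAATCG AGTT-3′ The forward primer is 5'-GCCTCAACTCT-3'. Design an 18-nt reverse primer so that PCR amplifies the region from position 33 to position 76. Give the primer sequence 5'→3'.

5'-TTTGGGGGCCCTAACCTG-3'

The product's 3' end on the top strand is position 76.
The reverse primer anneals to the top strand over positions 59–76, i.e. to CAGGTTAGGGCCCCCAAA.
Its sequence written 5'→3' is the reverse complement: TTTGGGGGCCCTAACCTG.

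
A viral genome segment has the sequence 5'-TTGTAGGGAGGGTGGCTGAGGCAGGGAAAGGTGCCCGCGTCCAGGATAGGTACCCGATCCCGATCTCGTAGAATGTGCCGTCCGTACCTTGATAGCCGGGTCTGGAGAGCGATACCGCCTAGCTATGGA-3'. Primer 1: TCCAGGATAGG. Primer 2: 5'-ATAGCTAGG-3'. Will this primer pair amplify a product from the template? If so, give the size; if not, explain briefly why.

Primer 1 (TCCAGGATAGG) matches the top strand at positions 40–50; it acts as a forward primer.
Primer 2's reverse complement is CCTAGCTAT, matching the top strand at positions 118–126; it acts as a reverse primer.
The 3' ends face each other across positions 40–126, giving an 87 bp product.

Yes — an 87 bp product.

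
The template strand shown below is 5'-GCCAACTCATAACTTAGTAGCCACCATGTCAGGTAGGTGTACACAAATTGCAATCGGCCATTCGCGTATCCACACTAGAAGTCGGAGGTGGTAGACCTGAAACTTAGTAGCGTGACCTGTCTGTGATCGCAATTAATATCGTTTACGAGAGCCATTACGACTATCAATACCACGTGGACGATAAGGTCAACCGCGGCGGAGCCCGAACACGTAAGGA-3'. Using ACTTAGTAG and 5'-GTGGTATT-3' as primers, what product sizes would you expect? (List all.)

The forward primer ACTTAGTAG matches the top strand at positions 12–20, 102–110.
The reverse primer's reverse complement is AATACCAC, matching at positions 166–173.
Each forward site pairs with the reverse site to give a product ending at position 173: sizes 162, 72 bp.

162 bp, 72 bp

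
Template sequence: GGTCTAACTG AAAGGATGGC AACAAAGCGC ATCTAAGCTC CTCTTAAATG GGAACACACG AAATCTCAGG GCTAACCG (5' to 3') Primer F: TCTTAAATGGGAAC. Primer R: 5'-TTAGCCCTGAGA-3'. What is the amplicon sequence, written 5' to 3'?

Scanning the template, TCTTAAATGGGAAC occurs at positions 42–55; this primer anneals to the bottom strand there with its 3' end pointing downstream.
The reverse primer's reverse complement is TCTCAGGGCTAA, which matches the template at positions 64–75.
The product is the template from position 42 through 75 (34 bp).

5'-TCTTAAATGGGAACACACGAAATCTCAGGGCTAA-3'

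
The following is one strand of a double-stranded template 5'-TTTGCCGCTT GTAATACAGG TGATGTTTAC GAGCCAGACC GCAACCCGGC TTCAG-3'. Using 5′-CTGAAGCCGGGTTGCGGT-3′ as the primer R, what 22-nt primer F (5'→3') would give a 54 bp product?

The reverse primer's reverse complement ACCGCAACCCGGCTTCAG matches the template at positions 38–55, so the product ends at position 55.
A 54 bp product then starts at position 55 − 54 + 1 = 2.
The forward primer is identical to the top strand there: TTGCCGCTTGTAATACAGGTGA.

5'-TTGCCGCTTGTAATACAGGTGA-3'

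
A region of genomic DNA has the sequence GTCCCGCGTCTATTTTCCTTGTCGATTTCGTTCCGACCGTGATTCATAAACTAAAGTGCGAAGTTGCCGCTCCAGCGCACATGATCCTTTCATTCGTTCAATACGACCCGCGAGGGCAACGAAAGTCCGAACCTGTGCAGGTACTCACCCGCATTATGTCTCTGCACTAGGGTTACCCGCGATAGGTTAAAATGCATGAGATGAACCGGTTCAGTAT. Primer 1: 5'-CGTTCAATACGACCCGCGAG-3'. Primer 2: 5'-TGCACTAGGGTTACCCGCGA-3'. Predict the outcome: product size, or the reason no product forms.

No product — both primers anneal to the same strand and extend in the same direction.

Primer 1 (CGTTCAATACGACCCGCGAG) matches the top strand at positions 95–114 (3' end points downstream).
Primer 2 (TGCACTAGGGTTACCCGCGA) also matches the top strand directly, at positions 163–182 — its reverse complement TCGCGGGTAACCCTAGTGCA is not present.
Both primers anneal to the bottom strand with 3' ends pointing the same way, so neither can prime synthesis back toward the other.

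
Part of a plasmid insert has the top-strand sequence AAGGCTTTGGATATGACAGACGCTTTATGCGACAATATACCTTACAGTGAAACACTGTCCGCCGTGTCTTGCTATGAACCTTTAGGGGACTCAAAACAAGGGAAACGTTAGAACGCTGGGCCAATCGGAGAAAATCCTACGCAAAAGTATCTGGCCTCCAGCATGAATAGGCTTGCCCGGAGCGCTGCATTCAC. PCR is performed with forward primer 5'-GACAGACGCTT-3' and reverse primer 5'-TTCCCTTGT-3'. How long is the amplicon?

90 bp

Scanning the template, GACAGACGCTT occurs at positions 15–25; this primer anneals to the bottom strand there with its 3' end pointing downstream.
Reverse complement of the reverse primer: ACAAGGGAA. This occurs on the top strand at positions 96–104.
Amplicon spans positions 15–104: 90 bp.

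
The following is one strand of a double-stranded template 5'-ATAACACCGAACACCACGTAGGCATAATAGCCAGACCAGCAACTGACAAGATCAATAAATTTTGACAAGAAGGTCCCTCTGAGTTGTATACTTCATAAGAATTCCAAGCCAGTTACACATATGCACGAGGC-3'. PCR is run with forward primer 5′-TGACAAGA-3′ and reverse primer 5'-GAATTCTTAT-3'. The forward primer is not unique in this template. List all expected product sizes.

The forward primer TGACAAGA matches the top strand at positions 44–51, 63–70.
The reverse primer's reverse complement is ATAAGAATTC, matching at positions 95–104.
Each forward site pairs with the reverse site to give a product ending at position 104: sizes 61, 42 bp.

61 bp, 42 bp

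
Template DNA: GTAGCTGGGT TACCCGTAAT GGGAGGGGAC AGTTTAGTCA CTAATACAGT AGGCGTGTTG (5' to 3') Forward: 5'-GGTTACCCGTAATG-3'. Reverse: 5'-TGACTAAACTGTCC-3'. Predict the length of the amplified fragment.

Scanning the template, GGTTACCCGTAATG occurs at positions 8–21; this primer anneals to the bottom strand there with its 3' end pointing downstream.
Taking the reverse complement of TGACTAAACTGTCC gives GGACAGTTTAGTCA, found at positions 27–40 on the template; the primer anneals here to the top strand with its 3' end pointing upstream.
The product runs from position 8 to position 40, so its length is 40 − 8 + 1 = 33 bp.

33 bp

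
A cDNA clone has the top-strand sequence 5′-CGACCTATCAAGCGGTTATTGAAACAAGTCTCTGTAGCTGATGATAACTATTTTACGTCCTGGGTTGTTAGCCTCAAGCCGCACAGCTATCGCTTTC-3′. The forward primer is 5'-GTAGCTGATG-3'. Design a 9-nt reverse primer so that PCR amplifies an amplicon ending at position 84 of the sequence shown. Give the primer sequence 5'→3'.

5'-GTGCGGCTT-3'

The forward primer binds at positions 34–43; the product's 3' end on the top strand is position 84.
The reverse primer anneals to the top strand over positions 76–84, i.e. to AAGCCGCAC.
Its sequence written 5'→3' is the reverse complement: GTGCGGCTT.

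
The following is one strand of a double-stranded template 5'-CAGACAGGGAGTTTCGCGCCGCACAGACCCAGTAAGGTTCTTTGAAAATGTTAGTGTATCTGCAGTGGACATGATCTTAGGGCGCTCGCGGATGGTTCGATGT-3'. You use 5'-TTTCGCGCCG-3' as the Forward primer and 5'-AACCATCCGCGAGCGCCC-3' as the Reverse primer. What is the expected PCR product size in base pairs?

86 bp

The forward primer matches the template at positions 12–21.
The reverse primer's reverse complement is GGGCGCTCGCGGATGGTT, which matches the template at positions 80–97.
Product length = (reverse-primer end) − (forward-primer start) + 1 = 97 − 12 + 1 = 86 bp.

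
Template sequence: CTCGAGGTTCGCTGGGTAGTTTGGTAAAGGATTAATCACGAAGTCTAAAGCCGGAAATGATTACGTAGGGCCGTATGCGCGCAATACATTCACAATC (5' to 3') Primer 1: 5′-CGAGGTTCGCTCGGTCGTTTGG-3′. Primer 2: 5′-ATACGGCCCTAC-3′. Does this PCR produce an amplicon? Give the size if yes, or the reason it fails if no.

No product — primer 1 has no binding site in the template.

Primer 1 (CGAGGTTCGCTCGGTCGTTTGG) does not match the top strand, and its reverse complement CCAAACGACCGAGCGAACCTCG does not match either.
With no annealing site for primer 1, no amplification occurs.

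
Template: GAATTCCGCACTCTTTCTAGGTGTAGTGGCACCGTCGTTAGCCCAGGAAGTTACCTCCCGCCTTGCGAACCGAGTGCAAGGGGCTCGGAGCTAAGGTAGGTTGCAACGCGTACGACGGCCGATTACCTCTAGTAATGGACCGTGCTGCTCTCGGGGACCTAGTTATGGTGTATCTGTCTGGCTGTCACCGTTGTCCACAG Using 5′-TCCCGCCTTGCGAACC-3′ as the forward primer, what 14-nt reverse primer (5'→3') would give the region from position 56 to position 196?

The product's 3' end on the top strand is position 196.
The reverse primer anneals to the top strand over positions 183–196, i.e. to TGTCACCGTTGTCC.
Its sequence written 5'→3' is the reverse complement: GGACAACGGTGACA.

5'-GGACAACGGTGACA-3'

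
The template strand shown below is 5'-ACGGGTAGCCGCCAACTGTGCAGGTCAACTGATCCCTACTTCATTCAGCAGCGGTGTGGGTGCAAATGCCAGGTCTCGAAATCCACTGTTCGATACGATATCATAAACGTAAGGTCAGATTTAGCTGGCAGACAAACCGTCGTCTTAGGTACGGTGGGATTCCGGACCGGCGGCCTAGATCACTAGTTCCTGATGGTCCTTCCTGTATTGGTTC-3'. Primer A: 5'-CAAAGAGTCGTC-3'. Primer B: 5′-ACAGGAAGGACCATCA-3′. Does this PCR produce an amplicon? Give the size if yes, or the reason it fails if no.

Primer A (CAAAGAGTCGTC) does not match the top strand, and its reverse complement GACGACTCTTTG does not match either.
With no annealing site for primer A, no amplification occurs.

No product — primer A has no binding site in the template.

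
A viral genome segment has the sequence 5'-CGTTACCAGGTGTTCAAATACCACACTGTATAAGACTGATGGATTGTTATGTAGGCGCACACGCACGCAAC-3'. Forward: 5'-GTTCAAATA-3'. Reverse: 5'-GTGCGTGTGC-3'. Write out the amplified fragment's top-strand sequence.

The forward primer matches the template at positions 12–20.
The reverse primer's reverse complement is GCACACGCAC, which matches the template at positions 57–66.
The product is the template from position 12 through 66 (55 bp).

5'-GTTCAAATACCACACTGTATAAGACTGATGGATTGTTATGTAGGCGCACACGCAC-3'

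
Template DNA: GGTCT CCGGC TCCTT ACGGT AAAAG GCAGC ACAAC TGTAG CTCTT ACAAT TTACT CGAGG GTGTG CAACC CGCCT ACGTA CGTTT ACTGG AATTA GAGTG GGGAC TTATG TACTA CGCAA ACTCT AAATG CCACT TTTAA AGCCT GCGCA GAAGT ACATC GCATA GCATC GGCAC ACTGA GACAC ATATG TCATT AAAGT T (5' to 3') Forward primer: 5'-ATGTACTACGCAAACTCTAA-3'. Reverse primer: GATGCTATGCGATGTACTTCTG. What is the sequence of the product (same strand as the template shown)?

5'-ATGTACTACGCAAACTCTAAATGCCACTTTTAAAGCCTGCGCAGAAGTACATCGCATAGCATC-3'

Forward primer ATGTACTACGCAAACTCTAA is found on the top strand at positions 108–127.
The reverse primer's reverse complement is CAGAAGTACATCGCATAGCATC, which matches the template at positions 149–170.
The product is the template from position 108 through 170 (63 bp).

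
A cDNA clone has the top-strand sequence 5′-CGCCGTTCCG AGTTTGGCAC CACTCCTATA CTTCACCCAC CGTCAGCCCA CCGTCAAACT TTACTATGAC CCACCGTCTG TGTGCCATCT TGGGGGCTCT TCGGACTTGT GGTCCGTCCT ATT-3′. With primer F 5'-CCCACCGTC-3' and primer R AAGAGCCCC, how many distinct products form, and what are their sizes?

The forward primer CCCACCGTC matches the top strand at positions 36–44, 47–55, 70–78.
The reverse primer's reverse complement is GGGGCTCTT, matching at positions 93–101.
Each forward site pairs with the reverse site to give a product ending at position 101: sizes 66, 55, 32 bp.

Three products: 66 bp, 55 bp, 32 bp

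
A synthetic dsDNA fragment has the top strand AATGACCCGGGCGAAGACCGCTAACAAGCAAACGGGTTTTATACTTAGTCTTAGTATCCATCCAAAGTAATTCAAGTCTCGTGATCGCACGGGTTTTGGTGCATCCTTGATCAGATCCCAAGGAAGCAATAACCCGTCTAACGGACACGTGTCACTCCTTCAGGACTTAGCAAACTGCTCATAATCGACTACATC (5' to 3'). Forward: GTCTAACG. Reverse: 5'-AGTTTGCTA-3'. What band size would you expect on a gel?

The forward primer matches the template at positions 136–143.
Taking the reverse complement of AGTTTGCTA gives TAGCAAACT, found at positions 168–176 on the template; the primer anneals here to the top strand with its 3' end pointing upstream.
The product runs from position 136 to position 176, so its length is 176 − 136 + 1 = 41 bp.

41 bp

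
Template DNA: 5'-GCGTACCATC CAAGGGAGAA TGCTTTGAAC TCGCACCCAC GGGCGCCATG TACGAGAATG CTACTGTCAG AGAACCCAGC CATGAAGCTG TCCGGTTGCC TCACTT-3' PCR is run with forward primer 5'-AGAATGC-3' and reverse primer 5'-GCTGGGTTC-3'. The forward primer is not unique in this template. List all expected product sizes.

The forward primer AGAATGC matches the top strand at positions 17–23, 55–61.
The reverse primer's reverse complement is GAACCCAGC, matching at positions 72–80.
Each forward site pairs with the reverse site to give a product ending at position 80: sizes 64, 26 bp.

64 bp, 26 bp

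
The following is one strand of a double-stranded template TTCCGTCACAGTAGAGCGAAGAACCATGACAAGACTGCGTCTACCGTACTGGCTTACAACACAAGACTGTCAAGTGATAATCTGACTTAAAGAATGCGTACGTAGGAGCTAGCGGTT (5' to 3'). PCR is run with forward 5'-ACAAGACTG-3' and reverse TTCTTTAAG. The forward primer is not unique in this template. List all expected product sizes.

The forward primer ACAAGACTG matches the top strand at positions 29–37, 61–69.
The reverse primer's reverse complement is CTTAAAGAA, matching at positions 86–94.
Each forward site pairs with the reverse site to give a product ending at position 94: sizes 66, 34 bp.

66 bp, 34 bp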